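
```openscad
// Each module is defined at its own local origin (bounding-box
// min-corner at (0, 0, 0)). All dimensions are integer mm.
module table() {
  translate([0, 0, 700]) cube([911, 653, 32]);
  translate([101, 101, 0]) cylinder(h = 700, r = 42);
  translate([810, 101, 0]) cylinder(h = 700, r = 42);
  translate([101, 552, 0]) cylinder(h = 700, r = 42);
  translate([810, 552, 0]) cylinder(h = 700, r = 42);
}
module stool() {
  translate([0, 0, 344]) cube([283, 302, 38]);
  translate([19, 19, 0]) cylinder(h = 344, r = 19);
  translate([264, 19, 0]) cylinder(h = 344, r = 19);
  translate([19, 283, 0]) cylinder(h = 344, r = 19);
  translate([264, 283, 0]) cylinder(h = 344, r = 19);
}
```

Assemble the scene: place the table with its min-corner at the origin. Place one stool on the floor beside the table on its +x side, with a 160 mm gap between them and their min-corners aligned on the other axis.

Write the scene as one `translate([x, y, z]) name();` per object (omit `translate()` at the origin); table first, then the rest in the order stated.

table();
translate([1071, 0, 0]) stool();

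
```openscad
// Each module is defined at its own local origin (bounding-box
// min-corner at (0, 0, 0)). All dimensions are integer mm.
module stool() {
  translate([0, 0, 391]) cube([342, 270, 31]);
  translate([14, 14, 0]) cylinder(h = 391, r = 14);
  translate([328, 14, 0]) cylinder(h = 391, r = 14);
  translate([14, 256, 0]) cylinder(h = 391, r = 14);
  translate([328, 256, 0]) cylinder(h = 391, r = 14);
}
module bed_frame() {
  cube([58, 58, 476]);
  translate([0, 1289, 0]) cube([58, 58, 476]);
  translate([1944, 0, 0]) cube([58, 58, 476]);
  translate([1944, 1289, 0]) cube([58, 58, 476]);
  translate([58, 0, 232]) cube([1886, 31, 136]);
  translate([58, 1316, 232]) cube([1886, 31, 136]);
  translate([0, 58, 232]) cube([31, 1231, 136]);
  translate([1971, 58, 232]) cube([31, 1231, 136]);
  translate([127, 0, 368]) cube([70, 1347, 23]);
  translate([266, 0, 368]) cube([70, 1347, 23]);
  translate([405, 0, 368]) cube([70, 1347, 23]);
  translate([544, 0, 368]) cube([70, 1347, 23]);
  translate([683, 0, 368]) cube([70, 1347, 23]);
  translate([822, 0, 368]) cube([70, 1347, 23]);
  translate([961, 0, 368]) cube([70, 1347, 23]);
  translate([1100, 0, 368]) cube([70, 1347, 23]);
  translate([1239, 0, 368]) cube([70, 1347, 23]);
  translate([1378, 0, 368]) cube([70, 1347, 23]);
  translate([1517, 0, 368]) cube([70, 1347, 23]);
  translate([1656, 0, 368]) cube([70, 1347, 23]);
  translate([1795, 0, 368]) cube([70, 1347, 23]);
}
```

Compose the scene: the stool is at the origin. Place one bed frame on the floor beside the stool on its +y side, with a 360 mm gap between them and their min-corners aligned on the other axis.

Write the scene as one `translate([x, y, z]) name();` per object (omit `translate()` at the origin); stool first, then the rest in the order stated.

stool();
translate([0, 630, 0]) bed_frame();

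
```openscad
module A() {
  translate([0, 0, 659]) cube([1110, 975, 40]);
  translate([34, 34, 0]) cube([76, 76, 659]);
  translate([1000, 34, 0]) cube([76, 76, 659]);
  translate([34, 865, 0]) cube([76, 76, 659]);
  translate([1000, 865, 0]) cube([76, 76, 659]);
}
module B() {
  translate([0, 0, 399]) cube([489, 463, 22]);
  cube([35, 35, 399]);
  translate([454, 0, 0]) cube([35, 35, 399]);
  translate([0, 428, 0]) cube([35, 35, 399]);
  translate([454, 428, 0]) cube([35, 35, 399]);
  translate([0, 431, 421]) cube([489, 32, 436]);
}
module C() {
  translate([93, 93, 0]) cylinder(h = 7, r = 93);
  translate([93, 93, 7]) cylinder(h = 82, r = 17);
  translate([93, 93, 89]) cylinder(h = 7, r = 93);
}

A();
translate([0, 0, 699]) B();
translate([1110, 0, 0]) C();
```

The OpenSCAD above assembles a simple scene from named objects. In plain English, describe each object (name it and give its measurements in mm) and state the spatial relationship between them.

A is a table: top 1110 mm (x) × 975 mm (y), 40 mm thick, upper face at z = 699 mm, on four 76×76 mm square legs, each inset 34 mm from the nearest pair of top edges, running from z = 0 to the bottom of the top.

B is a chair. The seat is a 489×463×22 mm slab with its top at z = 421 mm, on four 35×35 mm corner legs (flush with the seat edges, standing on z = 0). A flat backrest 32 mm thick, 436 mm tall, spans the full seat width and rises from the seat top along its +y edge, rear face flush with the rear of the seat.

C is a spool: two coaxial disc flanges of radius 93 mm and thickness 7 mm, joined by a core cylinder of radius 17 mm and height 82 mm. The lower flange rests on z = 0 and the three cylinders share a vertical axis.

The chair is on top of the table. The spool is against the table's +x side, with their −y faces flush.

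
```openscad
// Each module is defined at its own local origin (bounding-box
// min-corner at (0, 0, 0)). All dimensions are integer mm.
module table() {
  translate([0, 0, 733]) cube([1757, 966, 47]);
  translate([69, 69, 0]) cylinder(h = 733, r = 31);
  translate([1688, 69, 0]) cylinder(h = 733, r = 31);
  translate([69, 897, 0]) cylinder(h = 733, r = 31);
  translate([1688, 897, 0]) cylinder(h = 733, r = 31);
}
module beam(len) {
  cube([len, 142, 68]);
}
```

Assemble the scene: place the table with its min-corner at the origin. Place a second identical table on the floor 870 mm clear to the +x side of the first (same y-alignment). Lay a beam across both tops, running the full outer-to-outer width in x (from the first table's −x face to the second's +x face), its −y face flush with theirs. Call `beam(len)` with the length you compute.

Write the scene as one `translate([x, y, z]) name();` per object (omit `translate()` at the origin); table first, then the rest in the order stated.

table();
translate([2627, 0, 0]) table();
translate([0, 0, 780]) beam(4384);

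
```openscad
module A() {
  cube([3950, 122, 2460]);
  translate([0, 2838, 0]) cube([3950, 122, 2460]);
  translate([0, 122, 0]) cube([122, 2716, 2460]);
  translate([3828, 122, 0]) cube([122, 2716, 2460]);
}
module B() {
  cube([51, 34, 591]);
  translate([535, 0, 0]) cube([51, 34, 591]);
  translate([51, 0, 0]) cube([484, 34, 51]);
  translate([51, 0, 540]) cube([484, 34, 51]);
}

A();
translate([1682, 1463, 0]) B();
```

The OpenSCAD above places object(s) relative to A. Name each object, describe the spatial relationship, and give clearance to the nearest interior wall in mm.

A is a house frame. B is a picture frame. The picture frame sits inside the house frame, centred. The clearance to the nearest interior wall is 1341 mm.

Clearances: x = 1560, y = 1341; minimum 1341 mm.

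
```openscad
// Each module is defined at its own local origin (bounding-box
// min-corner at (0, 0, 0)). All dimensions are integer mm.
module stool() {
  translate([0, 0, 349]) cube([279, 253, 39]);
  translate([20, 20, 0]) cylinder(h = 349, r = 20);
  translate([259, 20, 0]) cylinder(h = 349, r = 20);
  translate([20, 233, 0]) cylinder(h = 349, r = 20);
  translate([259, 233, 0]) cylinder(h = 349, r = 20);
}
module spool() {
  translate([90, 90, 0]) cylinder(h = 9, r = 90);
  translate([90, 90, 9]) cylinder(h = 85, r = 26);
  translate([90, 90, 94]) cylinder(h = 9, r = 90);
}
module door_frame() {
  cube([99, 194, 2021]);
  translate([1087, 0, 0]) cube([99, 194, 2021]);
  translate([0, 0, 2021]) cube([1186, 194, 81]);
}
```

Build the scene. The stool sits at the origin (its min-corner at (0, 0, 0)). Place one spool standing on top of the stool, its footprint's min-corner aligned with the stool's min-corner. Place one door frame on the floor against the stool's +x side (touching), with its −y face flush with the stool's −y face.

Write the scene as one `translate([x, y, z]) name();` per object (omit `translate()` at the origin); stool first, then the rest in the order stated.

stool();
translate([0, 0, 388]) spool();
translate([279, 0, 0]) door_frame();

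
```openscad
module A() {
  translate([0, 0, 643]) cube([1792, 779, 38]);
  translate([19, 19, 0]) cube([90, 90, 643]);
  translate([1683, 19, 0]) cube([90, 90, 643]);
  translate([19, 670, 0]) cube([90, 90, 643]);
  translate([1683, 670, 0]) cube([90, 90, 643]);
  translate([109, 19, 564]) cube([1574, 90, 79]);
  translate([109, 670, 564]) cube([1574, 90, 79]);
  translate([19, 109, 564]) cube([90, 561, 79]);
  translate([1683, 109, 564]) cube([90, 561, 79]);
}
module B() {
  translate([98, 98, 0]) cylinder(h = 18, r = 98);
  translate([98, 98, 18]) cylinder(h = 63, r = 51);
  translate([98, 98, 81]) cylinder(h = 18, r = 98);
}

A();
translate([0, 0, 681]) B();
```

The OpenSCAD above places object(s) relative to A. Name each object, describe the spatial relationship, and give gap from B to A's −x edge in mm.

The spool's min-x is at 0; the table's min-x is 0; gap = 0 mm.

A is a table. B is a spool. The spool is on top of the table. The gap from the spool to the table's −x edge is 0 mm.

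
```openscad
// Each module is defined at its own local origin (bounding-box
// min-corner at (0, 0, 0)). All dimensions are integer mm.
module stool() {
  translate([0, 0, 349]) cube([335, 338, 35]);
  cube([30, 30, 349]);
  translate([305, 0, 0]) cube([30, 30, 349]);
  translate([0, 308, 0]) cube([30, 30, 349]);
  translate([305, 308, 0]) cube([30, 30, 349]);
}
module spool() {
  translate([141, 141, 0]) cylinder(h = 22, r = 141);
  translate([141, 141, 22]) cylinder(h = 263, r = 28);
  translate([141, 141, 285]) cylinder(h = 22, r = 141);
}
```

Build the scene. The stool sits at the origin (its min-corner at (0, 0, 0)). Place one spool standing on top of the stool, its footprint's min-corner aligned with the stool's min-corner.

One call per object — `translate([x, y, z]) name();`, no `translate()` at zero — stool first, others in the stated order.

stool();
translate([0, 0, 384]) spool();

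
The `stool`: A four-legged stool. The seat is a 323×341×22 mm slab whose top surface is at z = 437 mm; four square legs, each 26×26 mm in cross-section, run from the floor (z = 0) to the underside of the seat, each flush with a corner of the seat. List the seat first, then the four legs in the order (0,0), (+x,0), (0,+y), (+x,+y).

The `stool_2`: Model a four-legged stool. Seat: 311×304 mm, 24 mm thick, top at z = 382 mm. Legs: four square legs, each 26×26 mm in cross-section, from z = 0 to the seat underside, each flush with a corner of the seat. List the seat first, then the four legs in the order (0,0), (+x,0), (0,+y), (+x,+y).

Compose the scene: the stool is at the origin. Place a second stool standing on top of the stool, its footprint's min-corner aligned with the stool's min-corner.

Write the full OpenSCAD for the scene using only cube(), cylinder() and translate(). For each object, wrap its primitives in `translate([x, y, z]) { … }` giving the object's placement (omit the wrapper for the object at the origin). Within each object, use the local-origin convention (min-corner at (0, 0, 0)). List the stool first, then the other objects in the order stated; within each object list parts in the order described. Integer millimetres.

translate([0, 0, 415]) cube([323, 341, 22]);
cube([26, 26, 415]);
translate([297, 0, 0]) cube([26, 26, 415]);
translate([0, 315, 0]) cube([26, 26, 415]);
translate([297, 315, 0]) cube([26, 26, 415]);
translate([0, 0, 437]) {
  translate([0, 0, 358]) cube([311, 304, 24]);
  cube([26, 26, 358]);
  translate([285, 0, 0]) cube([26, 26, 358]);
  translate([0, 278, 0]) cube([26, 26, 358]);
  translate([285, 278, 0]) cube([26, 26, 358]);
}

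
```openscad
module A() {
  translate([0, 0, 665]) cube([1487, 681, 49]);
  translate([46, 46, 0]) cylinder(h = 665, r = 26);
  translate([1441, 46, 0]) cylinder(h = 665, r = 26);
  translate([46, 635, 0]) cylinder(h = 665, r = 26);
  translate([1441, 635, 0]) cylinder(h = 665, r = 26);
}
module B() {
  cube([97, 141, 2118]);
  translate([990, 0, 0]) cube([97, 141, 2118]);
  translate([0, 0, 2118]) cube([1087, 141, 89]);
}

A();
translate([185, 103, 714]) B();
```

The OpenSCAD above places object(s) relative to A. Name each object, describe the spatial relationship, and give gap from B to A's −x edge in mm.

The door frame's min-x is at 185; the table's min-x is 0; gap = 185 mm.

A is a table. B is a door frame. The door frame is on top of the table. The gap from the door frame to the table's −x edge is 185 mm.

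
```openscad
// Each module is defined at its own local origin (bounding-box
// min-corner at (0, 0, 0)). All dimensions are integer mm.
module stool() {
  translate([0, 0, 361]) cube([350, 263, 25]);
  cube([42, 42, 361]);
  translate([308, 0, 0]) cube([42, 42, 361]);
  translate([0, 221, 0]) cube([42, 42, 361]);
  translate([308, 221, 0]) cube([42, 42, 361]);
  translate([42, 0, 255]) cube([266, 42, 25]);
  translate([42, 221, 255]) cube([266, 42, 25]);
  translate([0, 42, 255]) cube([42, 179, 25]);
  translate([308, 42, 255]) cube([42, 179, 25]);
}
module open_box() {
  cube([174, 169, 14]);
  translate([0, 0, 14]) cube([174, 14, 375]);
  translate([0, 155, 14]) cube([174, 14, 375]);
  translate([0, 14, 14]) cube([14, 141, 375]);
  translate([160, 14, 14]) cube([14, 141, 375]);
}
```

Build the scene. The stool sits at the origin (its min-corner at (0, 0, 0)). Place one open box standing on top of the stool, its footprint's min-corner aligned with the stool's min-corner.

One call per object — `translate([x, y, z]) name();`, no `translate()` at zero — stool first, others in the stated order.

stool();
translate([0, 0, 386]) open_box();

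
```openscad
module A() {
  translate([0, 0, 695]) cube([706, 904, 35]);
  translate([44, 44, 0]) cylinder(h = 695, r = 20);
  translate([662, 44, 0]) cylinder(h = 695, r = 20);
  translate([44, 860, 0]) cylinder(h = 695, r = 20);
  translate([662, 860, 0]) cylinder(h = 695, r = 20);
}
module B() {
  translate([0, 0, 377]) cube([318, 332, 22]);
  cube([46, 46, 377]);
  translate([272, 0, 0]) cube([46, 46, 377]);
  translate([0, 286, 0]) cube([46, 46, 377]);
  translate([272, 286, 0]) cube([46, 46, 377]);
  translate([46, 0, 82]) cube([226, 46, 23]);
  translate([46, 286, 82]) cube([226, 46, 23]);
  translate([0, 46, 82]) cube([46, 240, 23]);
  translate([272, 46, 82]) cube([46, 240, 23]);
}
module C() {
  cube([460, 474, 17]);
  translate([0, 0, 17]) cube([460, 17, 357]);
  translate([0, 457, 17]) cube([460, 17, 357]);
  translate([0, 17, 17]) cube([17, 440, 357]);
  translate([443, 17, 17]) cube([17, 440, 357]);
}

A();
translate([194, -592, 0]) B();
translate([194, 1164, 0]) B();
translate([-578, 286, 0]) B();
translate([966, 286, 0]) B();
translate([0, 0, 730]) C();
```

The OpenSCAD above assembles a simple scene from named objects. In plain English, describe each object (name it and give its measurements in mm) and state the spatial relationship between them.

A is a table with a 706×904 mm rectangular top, 35 mm thick, top surface at z = 730 mm, supported by four round legs of 40 mm diameter, each leg's bounding box inset 24 mm from the nearest pair of top edges, running from the floor.

B is a four-legged stool. The seat is 318×332 mm, 22 mm thick, top at z = 399 mm. It stands on four square legs, each 46×46 mm in cross-section, from z = 0 to the seat underside, each flush with a corner of the seat. Four stretchers, 46 mm wide and 23 mm tall, connect adjacent legs with their undersides at z = 82 mm, each running between the inner faces of the legs it joins and aligned with the legs' outer faces on the other axis.

C is an open storage box with external size 460×474×374 mm and wall thickness 17 mm (the base is also 17 mm thick). The base covers the whole footprint; the four walls stand on the base, with the y-facing walls full-width and the x-facing walls fitting between their inner faces.

Four stools sit around the table at the −y, +y, −x, +x sides. The open box is on top of the table.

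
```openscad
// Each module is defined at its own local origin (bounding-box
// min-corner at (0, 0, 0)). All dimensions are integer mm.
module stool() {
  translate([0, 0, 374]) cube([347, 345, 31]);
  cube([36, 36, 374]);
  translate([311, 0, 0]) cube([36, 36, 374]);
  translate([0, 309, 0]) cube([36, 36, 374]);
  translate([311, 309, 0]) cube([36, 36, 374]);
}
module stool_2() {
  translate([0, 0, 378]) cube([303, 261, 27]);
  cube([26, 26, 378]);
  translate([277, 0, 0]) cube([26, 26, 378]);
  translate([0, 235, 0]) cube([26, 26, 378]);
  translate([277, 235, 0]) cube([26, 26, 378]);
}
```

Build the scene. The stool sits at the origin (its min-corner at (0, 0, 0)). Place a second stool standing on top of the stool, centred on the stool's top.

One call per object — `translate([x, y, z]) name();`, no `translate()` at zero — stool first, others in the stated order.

stool();
translate([22, 42, 405]) stool_2();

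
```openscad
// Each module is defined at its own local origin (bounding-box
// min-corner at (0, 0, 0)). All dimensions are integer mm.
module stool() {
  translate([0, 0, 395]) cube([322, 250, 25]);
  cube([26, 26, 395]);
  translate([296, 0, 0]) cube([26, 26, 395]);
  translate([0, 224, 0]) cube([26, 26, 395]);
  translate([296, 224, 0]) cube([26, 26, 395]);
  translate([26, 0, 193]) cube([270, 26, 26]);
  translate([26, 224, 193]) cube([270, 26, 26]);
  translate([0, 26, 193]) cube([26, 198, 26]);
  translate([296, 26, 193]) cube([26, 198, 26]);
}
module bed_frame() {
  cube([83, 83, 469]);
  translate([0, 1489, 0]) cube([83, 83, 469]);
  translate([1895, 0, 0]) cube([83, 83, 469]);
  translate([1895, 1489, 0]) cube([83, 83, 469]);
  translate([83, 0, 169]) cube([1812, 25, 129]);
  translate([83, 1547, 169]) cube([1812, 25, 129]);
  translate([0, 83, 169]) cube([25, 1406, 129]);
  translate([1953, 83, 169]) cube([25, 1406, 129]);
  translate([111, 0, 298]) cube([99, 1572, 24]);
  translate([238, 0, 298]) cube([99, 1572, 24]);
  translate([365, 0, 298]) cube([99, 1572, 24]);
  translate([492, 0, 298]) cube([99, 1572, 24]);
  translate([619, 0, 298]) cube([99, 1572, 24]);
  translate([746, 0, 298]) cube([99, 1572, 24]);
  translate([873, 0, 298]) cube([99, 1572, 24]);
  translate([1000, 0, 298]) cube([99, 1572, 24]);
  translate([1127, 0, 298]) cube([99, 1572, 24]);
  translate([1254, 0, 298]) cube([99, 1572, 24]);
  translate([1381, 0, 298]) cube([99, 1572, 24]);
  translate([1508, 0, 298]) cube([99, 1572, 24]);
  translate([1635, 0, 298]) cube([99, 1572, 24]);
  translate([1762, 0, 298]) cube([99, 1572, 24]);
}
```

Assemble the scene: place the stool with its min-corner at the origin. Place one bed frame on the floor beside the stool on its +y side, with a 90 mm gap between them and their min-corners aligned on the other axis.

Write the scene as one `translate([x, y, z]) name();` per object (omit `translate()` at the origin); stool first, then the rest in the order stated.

stool();
translate([0, 340, 0]) bed_frame();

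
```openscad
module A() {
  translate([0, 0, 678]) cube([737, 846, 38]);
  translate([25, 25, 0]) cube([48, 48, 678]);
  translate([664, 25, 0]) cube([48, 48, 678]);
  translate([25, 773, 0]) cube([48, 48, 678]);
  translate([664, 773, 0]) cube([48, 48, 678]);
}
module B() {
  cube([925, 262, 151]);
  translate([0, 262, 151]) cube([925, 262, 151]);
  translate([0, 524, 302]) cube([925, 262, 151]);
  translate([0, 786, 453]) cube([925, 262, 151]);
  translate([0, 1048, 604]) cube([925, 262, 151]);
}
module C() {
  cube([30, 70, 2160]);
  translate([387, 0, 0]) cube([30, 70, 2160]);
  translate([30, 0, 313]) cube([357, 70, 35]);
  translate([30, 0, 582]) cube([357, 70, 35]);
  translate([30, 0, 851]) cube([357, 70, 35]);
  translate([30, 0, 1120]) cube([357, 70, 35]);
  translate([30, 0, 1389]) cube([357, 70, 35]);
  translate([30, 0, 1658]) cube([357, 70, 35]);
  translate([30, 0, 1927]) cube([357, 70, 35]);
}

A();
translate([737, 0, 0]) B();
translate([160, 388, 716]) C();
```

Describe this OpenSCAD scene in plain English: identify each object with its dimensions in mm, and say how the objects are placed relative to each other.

A is a rectangular dining table. The top is 737×846×38 mm with its upper surface at z = 716 mm. It stands on four 48×48 mm square legs, each inset 25 mm from the nearest pair of top edges, running from the floor to the underside of the top.

B is a run of 5 identical solid stair steps. Each tread is 925×262 mm and each step block is 151 mm high. Step 1 rests on the floor; step k is offset from step 1 by (k−1)×262 mm in y and (k−1)×151 mm in z.

C is a wooden ladder with two side rails of 30×70 mm section and 2160 mm height, set 417 mm apart overall. Between them run 7 rectangular rungs (70 mm deep, 35 mm thick), front faces flush with the rails' −y face. The bottom of the first rung is 313 mm above the floor and each subsequent rung is 269 mm higher than the one below.

The staircase is against the table's +x side, with their −y faces flush. The ladder is on top of the table, centred.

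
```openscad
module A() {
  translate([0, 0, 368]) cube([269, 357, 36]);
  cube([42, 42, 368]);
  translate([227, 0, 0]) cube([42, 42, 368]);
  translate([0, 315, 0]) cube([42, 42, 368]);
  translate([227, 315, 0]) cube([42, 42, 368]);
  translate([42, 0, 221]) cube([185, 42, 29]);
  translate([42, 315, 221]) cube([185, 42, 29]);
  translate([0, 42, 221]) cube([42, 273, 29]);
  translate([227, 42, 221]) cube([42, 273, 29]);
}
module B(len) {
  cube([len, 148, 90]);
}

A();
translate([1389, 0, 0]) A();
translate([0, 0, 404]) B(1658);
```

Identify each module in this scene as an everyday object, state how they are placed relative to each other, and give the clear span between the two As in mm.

A is a stool. B is a beam. A beam spans the tops of two stools. The clear span between the two stools is 1120 mm.

Second stool starts at x = 1389; first ends at x = 269; clear span = 1389 − 269 = 1120 mm.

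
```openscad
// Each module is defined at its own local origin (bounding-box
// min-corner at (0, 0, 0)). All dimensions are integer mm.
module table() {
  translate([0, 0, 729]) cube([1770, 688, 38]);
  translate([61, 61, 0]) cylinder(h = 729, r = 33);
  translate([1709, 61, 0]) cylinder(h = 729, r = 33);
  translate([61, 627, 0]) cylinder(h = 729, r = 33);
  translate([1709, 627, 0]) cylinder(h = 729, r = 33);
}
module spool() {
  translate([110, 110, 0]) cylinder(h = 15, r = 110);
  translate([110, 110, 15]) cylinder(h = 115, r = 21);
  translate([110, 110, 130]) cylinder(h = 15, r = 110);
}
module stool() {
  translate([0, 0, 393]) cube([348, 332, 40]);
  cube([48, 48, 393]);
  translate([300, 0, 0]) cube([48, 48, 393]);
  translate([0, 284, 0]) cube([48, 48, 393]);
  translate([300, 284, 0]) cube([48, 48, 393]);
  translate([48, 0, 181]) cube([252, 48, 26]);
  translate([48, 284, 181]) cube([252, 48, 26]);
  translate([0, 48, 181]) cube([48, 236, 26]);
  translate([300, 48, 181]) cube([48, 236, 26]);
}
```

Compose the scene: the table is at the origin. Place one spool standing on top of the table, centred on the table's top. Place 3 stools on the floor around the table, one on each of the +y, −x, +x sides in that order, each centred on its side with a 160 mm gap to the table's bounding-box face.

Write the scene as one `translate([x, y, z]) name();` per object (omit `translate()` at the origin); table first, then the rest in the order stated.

table();
translate([775, 234, 767]) spool();
translate([711, 848, 0]) stool();
translate([-508, 178, 0]) stool();
translate([1930, 178, 0]) stool();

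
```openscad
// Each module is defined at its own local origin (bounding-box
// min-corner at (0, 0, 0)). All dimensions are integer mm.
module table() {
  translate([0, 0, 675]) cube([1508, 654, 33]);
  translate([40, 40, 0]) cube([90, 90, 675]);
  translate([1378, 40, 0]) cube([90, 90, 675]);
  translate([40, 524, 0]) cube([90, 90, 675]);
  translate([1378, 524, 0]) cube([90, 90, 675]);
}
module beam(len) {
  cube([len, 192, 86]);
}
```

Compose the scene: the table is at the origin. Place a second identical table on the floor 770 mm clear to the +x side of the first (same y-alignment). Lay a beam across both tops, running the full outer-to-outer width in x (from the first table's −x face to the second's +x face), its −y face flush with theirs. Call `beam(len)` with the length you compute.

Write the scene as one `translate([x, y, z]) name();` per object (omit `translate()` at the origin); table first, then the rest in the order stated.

table();
translate([2278, 0, 0]) table();
translate([0, 0, 708]) beam(3786);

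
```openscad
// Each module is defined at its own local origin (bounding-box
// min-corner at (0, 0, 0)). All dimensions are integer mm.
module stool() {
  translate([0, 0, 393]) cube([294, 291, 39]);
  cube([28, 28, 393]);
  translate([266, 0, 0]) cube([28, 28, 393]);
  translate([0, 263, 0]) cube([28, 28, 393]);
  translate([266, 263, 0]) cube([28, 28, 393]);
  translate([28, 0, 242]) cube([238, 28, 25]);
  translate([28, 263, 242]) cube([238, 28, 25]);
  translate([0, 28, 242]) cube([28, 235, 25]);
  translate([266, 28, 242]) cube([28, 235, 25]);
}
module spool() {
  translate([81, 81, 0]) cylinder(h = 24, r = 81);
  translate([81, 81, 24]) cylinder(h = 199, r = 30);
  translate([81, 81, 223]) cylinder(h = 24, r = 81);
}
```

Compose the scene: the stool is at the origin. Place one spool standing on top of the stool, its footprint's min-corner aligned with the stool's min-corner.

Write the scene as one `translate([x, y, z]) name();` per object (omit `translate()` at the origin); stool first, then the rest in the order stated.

stool();
translate([0, 0, 432]) spool();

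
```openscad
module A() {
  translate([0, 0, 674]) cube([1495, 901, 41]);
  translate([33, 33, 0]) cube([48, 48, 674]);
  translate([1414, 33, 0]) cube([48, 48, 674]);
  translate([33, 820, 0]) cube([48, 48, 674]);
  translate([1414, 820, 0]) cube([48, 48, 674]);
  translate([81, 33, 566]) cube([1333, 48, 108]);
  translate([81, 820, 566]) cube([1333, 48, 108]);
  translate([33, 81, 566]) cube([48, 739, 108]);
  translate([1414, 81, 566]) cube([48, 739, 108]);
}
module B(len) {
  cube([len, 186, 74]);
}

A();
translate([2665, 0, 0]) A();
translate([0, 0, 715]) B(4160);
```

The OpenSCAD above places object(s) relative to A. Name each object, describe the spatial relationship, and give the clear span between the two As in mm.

Second table starts at x = 2665; first ends at x = 1495; clear span = 2665 − 1495 = 1170 mm.

A is a table. B is a beam. A beam spans the tops of two tables. The clear span between the two tables is 1170 mm.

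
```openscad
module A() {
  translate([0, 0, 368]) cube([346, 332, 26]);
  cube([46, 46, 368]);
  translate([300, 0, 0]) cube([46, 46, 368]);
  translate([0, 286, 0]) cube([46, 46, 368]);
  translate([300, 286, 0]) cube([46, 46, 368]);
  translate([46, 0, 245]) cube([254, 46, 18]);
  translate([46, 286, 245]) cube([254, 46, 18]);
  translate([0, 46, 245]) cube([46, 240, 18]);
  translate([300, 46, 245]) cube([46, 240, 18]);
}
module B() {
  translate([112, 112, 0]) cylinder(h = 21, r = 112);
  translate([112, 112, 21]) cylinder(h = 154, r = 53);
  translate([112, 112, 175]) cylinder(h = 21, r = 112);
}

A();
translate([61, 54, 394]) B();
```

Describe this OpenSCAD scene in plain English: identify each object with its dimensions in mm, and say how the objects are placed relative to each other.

A is a four-legged stool. The seat is a 346×332×26 mm slab whose top surface is at z = 394 mm; four square legs, each 46×46 mm in cross-section, run from the floor (z = 0) to the underside of the seat, each flush with a corner of the seat. Four stretchers, 46 mm wide and 18 mm tall, connect adjacent legs with their undersides at z = 245 mm, each running between the inner faces of the legs it joins and aligned with the legs' outer faces on the other axis.

B is a spool: two coaxial disc flanges of radius 112 mm and thickness 21 mm, joined by a core cylinder of radius 53 mm and height 154 mm. The lower flange rests on z = 0 and the three cylinders share a vertical axis.

The spool is on top of the stool, centred.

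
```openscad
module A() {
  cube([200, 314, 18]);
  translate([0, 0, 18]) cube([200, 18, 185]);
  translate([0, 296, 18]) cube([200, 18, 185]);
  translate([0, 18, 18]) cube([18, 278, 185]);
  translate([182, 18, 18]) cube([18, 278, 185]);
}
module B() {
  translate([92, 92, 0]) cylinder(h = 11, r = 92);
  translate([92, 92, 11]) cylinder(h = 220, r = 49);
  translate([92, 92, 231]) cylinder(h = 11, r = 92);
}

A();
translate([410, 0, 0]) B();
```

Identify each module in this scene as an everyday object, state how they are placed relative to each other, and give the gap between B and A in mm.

A is an open box. B is a spool. The spool is on the floor beside the open box on its +x side. The gap between the spool and the open box is 210 mm.

The spool's nearest face is 210 mm from the open box's +x face.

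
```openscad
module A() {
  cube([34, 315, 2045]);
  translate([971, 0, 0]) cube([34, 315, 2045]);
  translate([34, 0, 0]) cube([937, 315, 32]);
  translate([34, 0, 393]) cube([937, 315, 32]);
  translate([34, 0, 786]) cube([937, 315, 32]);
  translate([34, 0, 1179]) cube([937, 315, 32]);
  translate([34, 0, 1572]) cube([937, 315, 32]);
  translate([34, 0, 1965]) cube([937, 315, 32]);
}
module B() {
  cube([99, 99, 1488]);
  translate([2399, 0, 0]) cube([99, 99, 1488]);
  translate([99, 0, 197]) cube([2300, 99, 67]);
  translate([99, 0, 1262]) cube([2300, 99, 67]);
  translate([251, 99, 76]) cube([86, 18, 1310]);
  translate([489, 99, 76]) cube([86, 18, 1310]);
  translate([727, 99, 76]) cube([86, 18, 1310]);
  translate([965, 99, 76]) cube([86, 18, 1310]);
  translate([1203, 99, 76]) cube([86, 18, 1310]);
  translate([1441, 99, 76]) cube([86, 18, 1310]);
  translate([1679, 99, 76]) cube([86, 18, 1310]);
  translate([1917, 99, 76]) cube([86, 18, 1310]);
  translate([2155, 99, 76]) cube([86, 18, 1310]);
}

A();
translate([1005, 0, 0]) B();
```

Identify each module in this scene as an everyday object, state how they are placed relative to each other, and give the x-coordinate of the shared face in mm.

The bookshelf's +x face and the fence section's −x face are both at x = 1005 mm.

A is a bookshelf. B is a fence section. The fence section is against the bookshelf's +x side, with their −y faces flush. The x-coordinate of the shared face is 1005 mm.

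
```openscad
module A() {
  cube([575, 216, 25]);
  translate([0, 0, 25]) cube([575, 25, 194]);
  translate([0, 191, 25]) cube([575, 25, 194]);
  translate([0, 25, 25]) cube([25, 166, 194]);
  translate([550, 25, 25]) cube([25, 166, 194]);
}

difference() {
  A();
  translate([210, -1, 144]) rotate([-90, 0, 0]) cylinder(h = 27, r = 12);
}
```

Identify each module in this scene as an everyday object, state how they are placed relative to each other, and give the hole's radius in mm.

The subtracted cylinder has r = 12 mm.

A is an open box. The open box has a circular hole through its front wall. The hole's radius is 12 mm.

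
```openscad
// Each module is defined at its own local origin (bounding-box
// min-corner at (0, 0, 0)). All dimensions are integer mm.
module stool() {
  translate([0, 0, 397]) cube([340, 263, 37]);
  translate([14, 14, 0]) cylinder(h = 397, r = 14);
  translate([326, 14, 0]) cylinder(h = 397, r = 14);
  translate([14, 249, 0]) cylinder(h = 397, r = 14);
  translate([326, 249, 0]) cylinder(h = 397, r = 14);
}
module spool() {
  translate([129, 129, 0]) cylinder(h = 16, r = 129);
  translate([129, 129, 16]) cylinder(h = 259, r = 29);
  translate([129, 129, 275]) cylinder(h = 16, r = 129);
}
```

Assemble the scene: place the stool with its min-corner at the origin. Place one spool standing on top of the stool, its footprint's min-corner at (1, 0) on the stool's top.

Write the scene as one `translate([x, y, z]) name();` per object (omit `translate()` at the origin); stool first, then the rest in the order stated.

stool();
translate([1, 0, 434]) spool();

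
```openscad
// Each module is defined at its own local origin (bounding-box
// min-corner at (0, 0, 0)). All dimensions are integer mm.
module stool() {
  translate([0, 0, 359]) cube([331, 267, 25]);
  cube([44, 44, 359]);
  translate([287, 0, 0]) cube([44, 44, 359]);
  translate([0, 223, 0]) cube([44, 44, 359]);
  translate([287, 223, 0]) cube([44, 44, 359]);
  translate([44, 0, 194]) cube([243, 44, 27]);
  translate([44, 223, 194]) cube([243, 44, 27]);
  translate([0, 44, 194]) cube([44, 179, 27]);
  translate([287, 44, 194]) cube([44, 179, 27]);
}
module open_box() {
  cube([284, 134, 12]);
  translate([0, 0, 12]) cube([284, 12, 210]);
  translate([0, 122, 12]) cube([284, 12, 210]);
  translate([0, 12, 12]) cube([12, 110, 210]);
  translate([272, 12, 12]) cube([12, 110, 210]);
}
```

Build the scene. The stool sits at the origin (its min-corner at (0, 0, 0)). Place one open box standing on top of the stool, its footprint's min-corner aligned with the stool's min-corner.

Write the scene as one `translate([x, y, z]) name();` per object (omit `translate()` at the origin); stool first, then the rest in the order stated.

stool();
translate([0, 0, 384]) open_box();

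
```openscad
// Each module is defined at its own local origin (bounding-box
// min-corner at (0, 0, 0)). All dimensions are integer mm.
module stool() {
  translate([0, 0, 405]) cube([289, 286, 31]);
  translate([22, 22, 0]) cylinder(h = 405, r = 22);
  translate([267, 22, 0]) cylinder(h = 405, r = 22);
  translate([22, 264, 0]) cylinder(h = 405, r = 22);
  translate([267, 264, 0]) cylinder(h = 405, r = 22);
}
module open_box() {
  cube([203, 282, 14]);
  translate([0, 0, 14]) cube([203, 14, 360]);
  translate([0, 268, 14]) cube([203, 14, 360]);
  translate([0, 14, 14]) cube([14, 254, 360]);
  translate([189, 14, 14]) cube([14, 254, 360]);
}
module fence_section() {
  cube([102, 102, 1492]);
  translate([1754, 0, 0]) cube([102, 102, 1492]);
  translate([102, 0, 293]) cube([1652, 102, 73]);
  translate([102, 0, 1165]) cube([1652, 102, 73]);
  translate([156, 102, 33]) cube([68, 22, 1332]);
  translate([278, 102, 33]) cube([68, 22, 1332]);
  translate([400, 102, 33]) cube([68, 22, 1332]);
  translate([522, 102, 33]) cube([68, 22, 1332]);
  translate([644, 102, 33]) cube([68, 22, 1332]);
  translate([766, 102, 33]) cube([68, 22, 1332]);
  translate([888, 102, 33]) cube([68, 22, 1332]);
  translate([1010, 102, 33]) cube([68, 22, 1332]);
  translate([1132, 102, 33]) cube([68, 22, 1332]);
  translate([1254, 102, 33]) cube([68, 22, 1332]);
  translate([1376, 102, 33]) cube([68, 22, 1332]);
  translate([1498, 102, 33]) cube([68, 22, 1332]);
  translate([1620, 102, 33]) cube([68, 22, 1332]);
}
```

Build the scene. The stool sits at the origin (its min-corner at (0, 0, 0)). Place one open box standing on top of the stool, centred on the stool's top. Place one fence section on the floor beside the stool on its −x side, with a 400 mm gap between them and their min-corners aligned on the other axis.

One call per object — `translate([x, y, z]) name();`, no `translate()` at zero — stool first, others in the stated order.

stool();
translate([43, 2, 436]) open_box();
translate([-2256, 0, 0]) fence_section();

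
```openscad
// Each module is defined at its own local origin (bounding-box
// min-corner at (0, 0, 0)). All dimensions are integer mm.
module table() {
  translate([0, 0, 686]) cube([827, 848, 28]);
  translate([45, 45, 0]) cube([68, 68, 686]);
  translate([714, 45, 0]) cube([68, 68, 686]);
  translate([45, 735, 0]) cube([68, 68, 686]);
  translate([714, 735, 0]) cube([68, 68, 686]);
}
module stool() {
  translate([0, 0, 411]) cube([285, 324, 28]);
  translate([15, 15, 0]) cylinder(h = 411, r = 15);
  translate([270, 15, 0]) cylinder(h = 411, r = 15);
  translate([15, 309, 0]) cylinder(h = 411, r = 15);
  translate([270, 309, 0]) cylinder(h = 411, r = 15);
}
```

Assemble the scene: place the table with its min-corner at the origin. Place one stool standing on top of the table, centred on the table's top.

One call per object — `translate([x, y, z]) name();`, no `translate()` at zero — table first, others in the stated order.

table();
translate([271, 262, 714]) stool();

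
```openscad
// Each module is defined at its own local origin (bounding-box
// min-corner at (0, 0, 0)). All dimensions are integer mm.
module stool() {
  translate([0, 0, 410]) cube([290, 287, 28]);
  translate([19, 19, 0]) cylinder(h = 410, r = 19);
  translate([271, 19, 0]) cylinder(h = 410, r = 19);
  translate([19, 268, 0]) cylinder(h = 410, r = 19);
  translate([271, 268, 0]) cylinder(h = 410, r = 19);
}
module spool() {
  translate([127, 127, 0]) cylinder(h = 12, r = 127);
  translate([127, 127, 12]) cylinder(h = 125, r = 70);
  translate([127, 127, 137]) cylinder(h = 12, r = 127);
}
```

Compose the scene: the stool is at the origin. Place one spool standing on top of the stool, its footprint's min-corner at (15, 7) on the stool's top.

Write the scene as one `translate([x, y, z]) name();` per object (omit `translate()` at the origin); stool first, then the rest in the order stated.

stool();
translate([15, 7, 438]) spool();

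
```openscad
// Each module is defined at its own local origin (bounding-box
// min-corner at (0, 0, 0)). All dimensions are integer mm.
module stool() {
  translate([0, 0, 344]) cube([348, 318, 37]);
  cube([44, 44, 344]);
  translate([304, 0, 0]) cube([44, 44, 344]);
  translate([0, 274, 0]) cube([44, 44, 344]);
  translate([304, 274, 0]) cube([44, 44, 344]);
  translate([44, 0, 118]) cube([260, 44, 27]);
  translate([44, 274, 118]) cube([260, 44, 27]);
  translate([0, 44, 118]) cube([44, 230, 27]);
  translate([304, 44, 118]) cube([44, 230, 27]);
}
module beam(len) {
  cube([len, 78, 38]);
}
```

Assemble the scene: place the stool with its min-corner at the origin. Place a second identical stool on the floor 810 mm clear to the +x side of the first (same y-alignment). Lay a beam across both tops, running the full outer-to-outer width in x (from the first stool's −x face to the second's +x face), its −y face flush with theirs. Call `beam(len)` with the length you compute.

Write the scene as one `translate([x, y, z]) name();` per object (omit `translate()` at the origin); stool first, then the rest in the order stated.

stool();
translate([1158, 0, 0]) stool();
translate([0, 0, 381]) beam(1506);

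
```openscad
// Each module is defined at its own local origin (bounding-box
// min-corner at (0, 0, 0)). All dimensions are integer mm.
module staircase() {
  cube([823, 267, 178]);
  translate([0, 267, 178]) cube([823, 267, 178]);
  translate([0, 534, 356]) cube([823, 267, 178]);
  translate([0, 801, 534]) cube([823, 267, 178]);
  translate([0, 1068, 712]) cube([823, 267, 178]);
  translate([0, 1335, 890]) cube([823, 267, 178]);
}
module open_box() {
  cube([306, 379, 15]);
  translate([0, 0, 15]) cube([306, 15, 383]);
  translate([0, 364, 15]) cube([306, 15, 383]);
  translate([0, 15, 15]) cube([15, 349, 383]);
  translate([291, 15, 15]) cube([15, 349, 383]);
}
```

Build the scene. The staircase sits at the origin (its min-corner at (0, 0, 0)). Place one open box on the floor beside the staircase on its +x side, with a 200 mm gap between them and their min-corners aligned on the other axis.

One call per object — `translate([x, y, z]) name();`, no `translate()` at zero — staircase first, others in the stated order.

staircase();
translate([1023, 0, 0]) open_box();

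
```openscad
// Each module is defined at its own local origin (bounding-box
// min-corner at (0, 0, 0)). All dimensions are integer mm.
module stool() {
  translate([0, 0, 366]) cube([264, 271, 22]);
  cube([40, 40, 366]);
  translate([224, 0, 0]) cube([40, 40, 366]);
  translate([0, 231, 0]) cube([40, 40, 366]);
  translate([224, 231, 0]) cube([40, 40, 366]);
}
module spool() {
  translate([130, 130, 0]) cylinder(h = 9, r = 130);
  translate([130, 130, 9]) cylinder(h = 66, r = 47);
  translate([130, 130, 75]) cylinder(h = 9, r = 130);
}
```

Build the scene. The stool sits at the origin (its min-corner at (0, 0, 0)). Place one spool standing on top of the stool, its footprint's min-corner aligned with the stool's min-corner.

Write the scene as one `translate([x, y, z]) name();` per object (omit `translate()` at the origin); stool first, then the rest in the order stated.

stool();
translate([0, 0, 388]) spool();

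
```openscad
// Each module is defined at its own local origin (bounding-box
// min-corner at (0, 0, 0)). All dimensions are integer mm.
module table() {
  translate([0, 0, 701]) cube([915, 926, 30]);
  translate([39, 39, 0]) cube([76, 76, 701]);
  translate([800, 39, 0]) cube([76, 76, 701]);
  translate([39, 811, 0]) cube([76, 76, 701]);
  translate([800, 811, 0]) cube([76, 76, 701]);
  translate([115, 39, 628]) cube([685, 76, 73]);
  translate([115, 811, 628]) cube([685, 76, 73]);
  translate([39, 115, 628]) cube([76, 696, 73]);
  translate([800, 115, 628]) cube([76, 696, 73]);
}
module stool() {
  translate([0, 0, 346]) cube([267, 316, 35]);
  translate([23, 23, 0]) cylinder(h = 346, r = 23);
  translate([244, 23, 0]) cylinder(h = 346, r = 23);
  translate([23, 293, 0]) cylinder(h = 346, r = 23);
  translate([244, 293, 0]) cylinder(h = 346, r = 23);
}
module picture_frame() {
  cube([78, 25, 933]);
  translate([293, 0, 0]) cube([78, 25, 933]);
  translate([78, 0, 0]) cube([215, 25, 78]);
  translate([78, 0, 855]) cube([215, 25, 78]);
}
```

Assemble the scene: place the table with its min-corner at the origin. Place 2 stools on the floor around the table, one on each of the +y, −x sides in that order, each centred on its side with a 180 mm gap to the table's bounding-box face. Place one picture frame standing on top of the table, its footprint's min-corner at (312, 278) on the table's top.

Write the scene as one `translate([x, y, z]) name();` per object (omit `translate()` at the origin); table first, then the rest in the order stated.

table();
translate([324, 1106, 0]) stool();
translate([-447, 305, 0]) stool();
translate([312, 278, 731]) picture_frame();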